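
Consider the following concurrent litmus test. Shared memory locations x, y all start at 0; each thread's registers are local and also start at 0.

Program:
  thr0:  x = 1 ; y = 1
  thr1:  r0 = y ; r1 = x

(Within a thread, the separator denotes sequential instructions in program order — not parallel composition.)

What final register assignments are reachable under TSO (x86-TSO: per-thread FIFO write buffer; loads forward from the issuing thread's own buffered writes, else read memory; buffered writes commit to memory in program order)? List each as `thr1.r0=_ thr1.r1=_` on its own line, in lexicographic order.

thr1.r0=0 thr1.r1=0
thr1.r0=0 thr1.r1=1
thr1.r0=1 thr1.r1=1

outcome vector order: (thr1.r0,thr1.r1)
|TSO outcomes| = 3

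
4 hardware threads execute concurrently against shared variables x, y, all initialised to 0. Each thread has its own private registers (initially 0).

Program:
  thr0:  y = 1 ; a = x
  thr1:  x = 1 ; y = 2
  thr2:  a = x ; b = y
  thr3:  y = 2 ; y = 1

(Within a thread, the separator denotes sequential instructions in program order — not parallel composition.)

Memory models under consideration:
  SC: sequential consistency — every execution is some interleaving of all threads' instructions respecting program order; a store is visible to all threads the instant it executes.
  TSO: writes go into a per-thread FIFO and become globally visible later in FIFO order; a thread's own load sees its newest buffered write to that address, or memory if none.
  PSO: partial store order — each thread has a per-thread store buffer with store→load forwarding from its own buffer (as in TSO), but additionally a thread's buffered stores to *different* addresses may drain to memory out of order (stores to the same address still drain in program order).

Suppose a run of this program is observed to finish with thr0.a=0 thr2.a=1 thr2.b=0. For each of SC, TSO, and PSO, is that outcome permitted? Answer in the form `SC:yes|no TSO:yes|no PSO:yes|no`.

outcome vector order: (thr0.a,thr2.a,thr2.b)
[SC] allowed = {000 001 002 011 012 100 101 102 110 111 112}
[TSO] allowed = {000 001 002 010 011 012 100 101 102 110 111 112}
[PSO] allowed = {000 001 002 010 011 012 100 101 102 110 111 112}
target 010 ∈ {TSO,PSO}

SC:no TSO:yes PSO:yes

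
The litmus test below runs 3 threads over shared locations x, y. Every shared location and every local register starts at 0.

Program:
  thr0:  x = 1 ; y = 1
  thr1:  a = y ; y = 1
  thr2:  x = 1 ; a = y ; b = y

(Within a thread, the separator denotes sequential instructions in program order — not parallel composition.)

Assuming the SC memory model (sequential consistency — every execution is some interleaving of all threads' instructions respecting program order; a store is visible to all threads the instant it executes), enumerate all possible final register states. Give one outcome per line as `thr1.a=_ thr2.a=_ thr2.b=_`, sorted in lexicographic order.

thr1.a=0 thr2.a=0 thr2.b=0
thr1.a=0 thr2.a=0 thr2.b=1
thr1.a=0 thr2.a=1 thr2.b=1
thr1.a=1 thr2.a=0 thr2.b=0
thr1.a=1 thr2.a=0 thr2.b=1
thr1.a=1 thr2.a=1 thr2.b=1

outcome vector order: (thr1.a,thr2.a,thr2.b)
|SC outcomes| = 6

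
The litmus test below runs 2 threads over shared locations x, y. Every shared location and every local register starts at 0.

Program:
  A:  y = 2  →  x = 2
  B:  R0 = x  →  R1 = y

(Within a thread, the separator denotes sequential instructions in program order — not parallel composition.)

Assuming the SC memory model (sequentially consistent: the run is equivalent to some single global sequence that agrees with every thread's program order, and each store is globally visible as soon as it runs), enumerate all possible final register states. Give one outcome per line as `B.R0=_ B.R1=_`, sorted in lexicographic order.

outcome vector order: (B.R0,B.R1)
|SC outcomes| = 3

B.R0=0 B.R1=0
B.R0=0 B.R1=2
B.R0=2 B.R1=2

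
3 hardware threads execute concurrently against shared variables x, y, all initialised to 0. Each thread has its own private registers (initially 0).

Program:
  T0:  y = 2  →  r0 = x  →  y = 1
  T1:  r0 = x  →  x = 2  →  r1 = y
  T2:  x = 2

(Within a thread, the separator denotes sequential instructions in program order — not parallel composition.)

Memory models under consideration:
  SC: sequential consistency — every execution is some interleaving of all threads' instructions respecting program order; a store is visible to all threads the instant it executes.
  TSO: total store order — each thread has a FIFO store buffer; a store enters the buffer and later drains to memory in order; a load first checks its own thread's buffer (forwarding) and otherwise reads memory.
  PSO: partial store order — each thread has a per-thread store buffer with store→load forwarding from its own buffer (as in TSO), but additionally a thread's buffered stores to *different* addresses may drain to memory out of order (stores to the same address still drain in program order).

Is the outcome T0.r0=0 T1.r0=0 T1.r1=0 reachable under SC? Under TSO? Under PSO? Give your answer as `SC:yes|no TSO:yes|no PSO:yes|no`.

SC:no TSO:yes PSO:yes

outcome vector order: (T0.r0,T1.r0,T1.r1)
SC (10): (0,0,1); (0,0,2); (0,2,1); (0,2,2); (2,0,0); (2,0,1); (2,0,2); (2,2,0); (2,2,1); (2,2,2)
TSO (12): (0,0,0); (0,0,1); (0,0,2); (0,2,0); (0,2,1); (0,2,2); (2,0,0); (2,0,1); (2,0,2); (2,2,0); (2,2,1); (2,2,2)
PSO (12): (0,0,0); (0,0,1); (0,0,2); (0,2,0); (0,2,1); (0,2,2); (2,0,0); (2,0,1); (2,0,2); (2,2,0); (2,2,1); (2,2,2)
target (0,0,0) ∈ {TSO,PSO}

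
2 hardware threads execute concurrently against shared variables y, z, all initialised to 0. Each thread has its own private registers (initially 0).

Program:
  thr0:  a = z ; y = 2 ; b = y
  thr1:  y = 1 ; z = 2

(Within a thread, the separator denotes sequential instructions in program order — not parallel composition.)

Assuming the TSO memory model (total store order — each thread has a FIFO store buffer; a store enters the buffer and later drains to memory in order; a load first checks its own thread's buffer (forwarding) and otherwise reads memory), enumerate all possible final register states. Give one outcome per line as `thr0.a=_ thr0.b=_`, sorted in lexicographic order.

thr0.a=0 thr0.b=1
thr0.a=0 thr0.b=2
thr0.a=2 thr0.b=2

outcome vector order: (thr0.a,thr0.b)
|TSO outcomes| = 3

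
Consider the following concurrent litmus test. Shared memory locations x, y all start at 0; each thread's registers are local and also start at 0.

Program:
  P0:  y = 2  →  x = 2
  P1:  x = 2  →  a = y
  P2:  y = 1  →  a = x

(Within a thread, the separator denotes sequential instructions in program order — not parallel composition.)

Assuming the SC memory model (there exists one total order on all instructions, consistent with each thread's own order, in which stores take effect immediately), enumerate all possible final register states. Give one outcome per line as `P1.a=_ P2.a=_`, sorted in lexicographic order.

P1.a=0 P2.a=2
P1.a=1 P2.a=0
P1.a=1 P2.a=2
P1.a=2 P2.a=0
P1.a=2 P2.a=2

outcome vector order: (P1.a,P2.a)
|SC outcomes| = 5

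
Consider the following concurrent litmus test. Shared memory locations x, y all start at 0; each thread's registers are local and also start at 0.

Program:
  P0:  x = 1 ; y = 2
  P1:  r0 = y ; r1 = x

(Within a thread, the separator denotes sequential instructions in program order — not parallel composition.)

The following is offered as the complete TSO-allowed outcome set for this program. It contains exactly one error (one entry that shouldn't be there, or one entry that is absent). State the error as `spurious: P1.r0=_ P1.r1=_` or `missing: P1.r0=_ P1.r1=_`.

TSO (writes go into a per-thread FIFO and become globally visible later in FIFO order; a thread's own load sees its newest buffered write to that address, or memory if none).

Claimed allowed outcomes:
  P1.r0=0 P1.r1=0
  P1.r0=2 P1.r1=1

missing: P1.r0=0 P1.r1=1

outcome vector order: (P1.r0,P1.r1)
[TSO] allowed = {<0 0> <0 1> <2 1>}
TSO∖claimed = {<0 1>}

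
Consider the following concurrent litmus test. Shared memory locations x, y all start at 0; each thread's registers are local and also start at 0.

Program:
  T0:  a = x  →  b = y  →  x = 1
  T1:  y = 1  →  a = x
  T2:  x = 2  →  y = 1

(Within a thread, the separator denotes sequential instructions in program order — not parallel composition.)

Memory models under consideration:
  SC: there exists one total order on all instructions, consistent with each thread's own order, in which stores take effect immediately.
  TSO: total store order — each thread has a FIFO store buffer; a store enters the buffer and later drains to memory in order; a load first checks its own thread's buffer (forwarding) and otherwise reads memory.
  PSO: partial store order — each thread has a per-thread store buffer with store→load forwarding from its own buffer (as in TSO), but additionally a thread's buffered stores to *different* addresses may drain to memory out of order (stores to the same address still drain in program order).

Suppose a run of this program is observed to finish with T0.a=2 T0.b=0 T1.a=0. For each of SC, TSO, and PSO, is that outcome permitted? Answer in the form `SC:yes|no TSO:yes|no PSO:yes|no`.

SC:no TSO:yes PSO:yes

outcome vector order: (T0.a,T0.b,T1.a)
SC: 11 outcomes — {0/0/0 0/0/1 0/0/2 0/1/0 0/1/1 0/1/2 2/0/1 2/0/2 2/1/0 2/1/1 2/1/2}
TSO: 12 outcomes — {0/0/0 0/0/1 0/0/2 0/1/0 0/1/1 0/1/2 2/0/0 2/0/1 2/0/2 2/1/0 2/1/1 2/1/2}
PSO: 12 outcomes — {0/0/0 0/0/1 0/0/2 0/1/0 0/1/1 0/1/2 2/0/0 2/0/1 2/0/2 2/1/0 2/1/1 2/1/2}
target 2/0/0 ∈ {TSO,PSO}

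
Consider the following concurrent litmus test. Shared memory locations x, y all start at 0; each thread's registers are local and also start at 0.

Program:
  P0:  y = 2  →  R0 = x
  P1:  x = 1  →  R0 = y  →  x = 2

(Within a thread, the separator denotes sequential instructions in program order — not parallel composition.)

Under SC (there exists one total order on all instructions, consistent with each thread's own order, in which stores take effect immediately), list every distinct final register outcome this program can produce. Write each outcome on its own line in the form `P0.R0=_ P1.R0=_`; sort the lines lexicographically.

P0.R0=0 P1.R0=2
P0.R0=1 P1.R0=0
P0.R0=1 P1.R0=2
P0.R0=2 P1.R0=0
P0.R0=2 P1.R0=2

outcome vector order: (P0.R0,P1.R0)
|SC outcomes| = 5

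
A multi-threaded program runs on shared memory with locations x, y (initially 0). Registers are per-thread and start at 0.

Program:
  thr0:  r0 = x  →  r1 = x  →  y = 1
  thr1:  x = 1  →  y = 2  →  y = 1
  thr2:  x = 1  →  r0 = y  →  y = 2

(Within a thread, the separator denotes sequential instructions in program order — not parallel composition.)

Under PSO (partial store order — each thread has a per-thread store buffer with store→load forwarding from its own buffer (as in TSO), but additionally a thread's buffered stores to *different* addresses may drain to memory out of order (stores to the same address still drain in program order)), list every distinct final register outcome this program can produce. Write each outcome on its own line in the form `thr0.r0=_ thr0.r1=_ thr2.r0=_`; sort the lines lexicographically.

thr0.r0=0 thr0.r1=0 thr2.r0=0
thr0.r0=0 thr0.r1=0 thr2.r0=1
thr0.r0=0 thr0.r1=0 thr2.r0=2
thr0.r0=0 thr0.r1=1 thr2.r0=0
thr0.r0=0 thr0.r1=1 thr2.r0=1
thr0.r0=0 thr0.r1=1 thr2.r0=2
thr0.r0=1 thr0.r1=1 thr2.r0=0
thr0.r0=1 thr0.r1=1 thr2.r0=1
thr0.r0=1 thr0.r1=1 thr2.r0=2

outcome vector order: (thr0.r0,thr0.r1,thr2.r0)
|PSO outcomes| = 9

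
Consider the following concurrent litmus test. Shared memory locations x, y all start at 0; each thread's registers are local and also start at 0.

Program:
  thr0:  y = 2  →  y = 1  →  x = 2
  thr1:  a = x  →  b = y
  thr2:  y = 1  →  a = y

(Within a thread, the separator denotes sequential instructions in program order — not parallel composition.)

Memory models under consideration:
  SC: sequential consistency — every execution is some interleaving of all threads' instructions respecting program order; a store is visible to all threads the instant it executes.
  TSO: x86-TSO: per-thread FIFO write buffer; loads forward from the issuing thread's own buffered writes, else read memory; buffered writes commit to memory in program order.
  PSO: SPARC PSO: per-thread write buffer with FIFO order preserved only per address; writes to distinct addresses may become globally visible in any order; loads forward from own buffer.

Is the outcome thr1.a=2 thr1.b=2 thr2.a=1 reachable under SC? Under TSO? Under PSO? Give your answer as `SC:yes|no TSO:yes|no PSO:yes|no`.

SC:no TSO:no PSO:yes

outcome vector order: (thr1.a,thr1.b,thr2.a)
SC: 8 outcomes — {(0,0,1), (0,0,2), (0,1,1), (0,1,2), (0,2,1), (0,2,2), (2,1,1), (2,1,2)}
TSO: 8 outcomes — {(0,0,1), (0,0,2), (0,1,1), (0,1,2), (0,2,1), (0,2,2), (2,1,1), (2,1,2)}
PSO: 12 outcomes — {(0,0,1), (0,0,2), (0,1,1), (0,1,2), (0,2,1), (0,2,2), (2,0,1), (2,0,2), (2,1,1), (2,1,2), (2,2,1), (2,2,2)}
target (2,2,1) ∈ {PSO}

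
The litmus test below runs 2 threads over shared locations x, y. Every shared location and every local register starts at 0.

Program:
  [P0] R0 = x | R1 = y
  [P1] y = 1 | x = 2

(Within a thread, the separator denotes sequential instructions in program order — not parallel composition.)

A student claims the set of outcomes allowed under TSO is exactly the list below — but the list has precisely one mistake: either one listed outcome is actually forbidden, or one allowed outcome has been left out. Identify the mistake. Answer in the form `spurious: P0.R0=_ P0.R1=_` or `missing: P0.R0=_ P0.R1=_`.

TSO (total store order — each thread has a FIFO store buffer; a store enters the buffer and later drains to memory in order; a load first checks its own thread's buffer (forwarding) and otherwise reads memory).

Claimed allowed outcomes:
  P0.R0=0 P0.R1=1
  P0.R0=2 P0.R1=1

outcome vector order: (P0.R0,P0.R1)
[TSO] allowed = {0/0; 0/1; 2/1}
TSO∖claimed = {0/0}

missing: P0.R0=0 P0.R1=0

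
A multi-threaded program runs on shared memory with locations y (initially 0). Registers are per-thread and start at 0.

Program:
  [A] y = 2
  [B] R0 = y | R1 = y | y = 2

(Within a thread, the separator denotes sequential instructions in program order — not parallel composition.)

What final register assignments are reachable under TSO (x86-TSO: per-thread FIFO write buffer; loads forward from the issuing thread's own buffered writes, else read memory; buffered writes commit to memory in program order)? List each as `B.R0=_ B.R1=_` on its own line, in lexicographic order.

B.R0=0 B.R1=0
B.R0=0 B.R1=2
B.R0=2 B.R1=2

outcome vector order: (B.R0,B.R1)
|TSO outcomes| = 3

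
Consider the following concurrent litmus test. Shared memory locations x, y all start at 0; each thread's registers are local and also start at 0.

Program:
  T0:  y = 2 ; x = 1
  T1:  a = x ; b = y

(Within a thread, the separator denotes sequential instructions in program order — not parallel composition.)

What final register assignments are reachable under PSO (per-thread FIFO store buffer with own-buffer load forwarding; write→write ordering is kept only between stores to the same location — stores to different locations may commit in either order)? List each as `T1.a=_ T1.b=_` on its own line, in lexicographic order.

outcome vector order: (T1.a,T1.b)
|PSO outcomes| = 4

T1.a=0 T1.b=0
T1.a=0 T1.b=2
T1.a=1 T1.b=0
T1.a=1 T1.b=2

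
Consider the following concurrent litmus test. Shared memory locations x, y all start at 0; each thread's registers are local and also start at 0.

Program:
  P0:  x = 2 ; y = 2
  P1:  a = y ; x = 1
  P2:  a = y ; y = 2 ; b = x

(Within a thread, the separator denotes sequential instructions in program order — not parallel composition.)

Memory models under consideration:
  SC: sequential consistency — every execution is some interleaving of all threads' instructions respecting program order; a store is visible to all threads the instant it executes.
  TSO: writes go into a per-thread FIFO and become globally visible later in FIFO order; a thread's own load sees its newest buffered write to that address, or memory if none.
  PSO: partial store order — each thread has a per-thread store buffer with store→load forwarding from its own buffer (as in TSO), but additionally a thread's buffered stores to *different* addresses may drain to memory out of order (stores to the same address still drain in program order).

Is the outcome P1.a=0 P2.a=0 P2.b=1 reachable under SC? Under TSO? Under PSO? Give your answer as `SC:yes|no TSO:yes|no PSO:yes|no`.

outcome vector order: (P1.a,P2.a,P2.b)
[SC] allowed = {(0,0,0) (0,0,1) (0,0,2) (0,2,1) (0,2,2) (2,0,0) (2,0,1) (2,0,2) (2,2,1) (2,2,2)}
[TSO] allowed = {(0,0,0) (0,0,1) (0,0,2) (0,2,1) (0,2,2) (2,0,0) (2,0,1) (2,0,2) (2,2,1) (2,2,2)}
[PSO] allowed = {(0,0,0) (0,0,1) (0,0,2) (0,2,0) (0,2,1) (0,2,2) (2,0,0) (2,0,1) (2,0,2) (2,2,0) (2,2,1) (2,2,2)}
target (0,0,1) ∈ {SC,TSO,PSO}

SC:yes TSO:yes PSO:yes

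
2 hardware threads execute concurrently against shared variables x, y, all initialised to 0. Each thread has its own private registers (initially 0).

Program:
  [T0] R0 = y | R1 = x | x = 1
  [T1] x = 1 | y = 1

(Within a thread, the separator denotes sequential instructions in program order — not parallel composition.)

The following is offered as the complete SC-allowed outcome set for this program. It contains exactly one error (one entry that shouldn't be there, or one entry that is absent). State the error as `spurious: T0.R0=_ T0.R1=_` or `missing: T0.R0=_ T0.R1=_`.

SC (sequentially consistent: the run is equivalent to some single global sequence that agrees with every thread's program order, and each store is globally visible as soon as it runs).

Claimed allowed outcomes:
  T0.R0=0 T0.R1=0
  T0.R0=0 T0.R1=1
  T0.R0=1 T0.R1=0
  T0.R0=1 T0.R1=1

outcome vector order: (T0.R0,T0.R1)
[SC] allowed = {00, 01, 11}
claimed∖SC = {10}

spurious: T0.R0=1 T0.R1=0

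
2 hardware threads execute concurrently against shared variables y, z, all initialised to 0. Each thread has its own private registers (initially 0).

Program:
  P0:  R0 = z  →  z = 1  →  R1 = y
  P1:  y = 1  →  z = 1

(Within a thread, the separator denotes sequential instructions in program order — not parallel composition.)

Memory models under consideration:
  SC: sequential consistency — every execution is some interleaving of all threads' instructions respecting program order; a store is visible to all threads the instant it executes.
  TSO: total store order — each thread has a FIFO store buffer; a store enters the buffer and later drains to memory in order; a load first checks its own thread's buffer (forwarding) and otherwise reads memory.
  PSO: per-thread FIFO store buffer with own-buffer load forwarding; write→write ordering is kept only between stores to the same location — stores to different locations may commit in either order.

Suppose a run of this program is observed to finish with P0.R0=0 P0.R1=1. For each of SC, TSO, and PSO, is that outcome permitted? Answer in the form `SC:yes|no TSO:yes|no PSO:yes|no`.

outcome vector order: (P0.R0,P0.R1)
under SC → <0 0>, <0 1>, <1 1>
under TSO → <0 0>, <0 1>, <1 1>
under PSO → <0 0>, <0 1>, <1 0>, <1 1>
target <0 1> ∈ {SC,TSO,PSO}

SC:yes TSO:yes PSO:yes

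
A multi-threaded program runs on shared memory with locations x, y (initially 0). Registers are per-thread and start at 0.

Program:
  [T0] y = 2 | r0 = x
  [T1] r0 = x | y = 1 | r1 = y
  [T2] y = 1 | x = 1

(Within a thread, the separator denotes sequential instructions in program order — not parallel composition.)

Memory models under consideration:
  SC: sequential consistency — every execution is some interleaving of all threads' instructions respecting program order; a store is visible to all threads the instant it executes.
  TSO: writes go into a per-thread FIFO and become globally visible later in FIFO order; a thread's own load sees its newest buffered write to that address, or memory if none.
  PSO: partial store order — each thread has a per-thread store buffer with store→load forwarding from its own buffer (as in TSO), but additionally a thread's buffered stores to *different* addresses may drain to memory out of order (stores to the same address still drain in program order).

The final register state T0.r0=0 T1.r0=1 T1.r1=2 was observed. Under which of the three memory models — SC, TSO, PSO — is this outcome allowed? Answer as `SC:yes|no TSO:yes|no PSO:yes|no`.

SC:no TSO:yes PSO:yes

outcome vector order: (T0.r0,T1.r0,T1.r1)
SC: 7 outcomes — {0/0/1, 0/0/2, 0/1/1, 1/0/1, 1/0/2, 1/1/1, 1/1/2}
TSO: 8 outcomes — {0/0/1, 0/0/2, 0/1/1, 0/1/2, 1/0/1, 1/0/2, 1/1/1, 1/1/2}
PSO: 8 outcomes — {0/0/1, 0/0/2, 0/1/1, 0/1/2, 1/0/1, 1/0/2, 1/1/1, 1/1/2}
target 0/1/2 ∈ {TSO,PSO}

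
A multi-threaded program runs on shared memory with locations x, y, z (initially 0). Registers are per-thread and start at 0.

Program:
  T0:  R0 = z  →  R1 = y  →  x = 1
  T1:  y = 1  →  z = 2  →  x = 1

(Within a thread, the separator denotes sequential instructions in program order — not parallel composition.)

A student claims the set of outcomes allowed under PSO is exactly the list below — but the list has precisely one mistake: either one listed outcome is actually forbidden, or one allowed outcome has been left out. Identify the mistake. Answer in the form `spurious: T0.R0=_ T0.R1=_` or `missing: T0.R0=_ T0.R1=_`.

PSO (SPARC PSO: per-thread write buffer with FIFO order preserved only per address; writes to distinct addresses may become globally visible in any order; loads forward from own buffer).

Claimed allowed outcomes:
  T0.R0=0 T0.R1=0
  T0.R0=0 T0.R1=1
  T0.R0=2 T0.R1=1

outcome vector order: (T0.R0,T0.R1)
under PSO → 00, 01, 20, 21
PSO∖claimed = {20}

missing: T0.R0=2 T0.R1=0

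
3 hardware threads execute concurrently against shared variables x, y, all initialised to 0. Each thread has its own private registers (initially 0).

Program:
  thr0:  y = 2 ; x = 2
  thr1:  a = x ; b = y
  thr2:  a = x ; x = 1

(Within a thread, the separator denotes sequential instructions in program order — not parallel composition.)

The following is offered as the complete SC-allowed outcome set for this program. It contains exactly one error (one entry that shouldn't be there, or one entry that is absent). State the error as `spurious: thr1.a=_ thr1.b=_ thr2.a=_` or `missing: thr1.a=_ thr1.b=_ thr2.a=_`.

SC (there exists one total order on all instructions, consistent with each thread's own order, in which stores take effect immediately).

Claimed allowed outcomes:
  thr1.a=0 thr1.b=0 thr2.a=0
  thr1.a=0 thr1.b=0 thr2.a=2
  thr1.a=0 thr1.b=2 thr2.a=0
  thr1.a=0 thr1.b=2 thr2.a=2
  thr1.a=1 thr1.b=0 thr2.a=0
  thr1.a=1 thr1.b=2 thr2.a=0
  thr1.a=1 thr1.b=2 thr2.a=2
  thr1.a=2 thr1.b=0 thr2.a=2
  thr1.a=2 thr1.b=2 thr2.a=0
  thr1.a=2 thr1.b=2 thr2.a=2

spurious: thr1.a=2 thr1.b=0 thr2.a=2

outcome vector order: (thr1.a,thr1.b,thr2.a)
under SC → <0 0 0>, <0 0 2>, <0 2 0>, <0 2 2>, <1 0 0>, <1 2 0>, <1 2 2>, <2 2 0>, <2 2 2>
claimed∖SC = {<2 0 2>}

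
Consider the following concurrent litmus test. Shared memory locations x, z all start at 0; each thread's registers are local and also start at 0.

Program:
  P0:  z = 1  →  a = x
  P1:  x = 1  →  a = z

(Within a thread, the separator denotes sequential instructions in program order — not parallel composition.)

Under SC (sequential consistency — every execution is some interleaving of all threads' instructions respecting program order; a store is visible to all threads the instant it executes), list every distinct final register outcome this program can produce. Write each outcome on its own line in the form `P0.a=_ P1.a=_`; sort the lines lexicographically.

outcome vector order: (P0.a,P1.a)
|SC outcomes| = 3

P0.a=0 P1.a=1
P0.a=1 P1.a=0
P0.a=1 P1.a=1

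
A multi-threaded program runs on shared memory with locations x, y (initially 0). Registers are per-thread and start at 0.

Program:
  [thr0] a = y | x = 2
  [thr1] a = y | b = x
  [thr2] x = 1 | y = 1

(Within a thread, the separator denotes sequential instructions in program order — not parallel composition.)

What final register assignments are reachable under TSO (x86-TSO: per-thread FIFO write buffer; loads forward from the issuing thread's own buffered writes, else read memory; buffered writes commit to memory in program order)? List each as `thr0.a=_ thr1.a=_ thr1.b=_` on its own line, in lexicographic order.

outcome vector order: (thr0.a,thr1.a,thr1.b)
|TSO outcomes| = 10

thr0.a=0 thr1.a=0 thr1.b=0
thr0.a=0 thr1.a=0 thr1.b=1
thr0.a=0 thr1.a=0 thr1.b=2
thr0.a=0 thr1.a=1 thr1.b=1
thr0.a=0 thr1.a=1 thr1.b=2
thr0.a=1 thr1.a=0 thr1.b=0
thr0.a=1 thr1.a=0 thr1.b=1
thr0.a=1 thr1.a=0 thr1.b=2
thr0.a=1 thr1.a=1 thr1.b=1
thr0.a=1 thr1.a=1 thr1.b=2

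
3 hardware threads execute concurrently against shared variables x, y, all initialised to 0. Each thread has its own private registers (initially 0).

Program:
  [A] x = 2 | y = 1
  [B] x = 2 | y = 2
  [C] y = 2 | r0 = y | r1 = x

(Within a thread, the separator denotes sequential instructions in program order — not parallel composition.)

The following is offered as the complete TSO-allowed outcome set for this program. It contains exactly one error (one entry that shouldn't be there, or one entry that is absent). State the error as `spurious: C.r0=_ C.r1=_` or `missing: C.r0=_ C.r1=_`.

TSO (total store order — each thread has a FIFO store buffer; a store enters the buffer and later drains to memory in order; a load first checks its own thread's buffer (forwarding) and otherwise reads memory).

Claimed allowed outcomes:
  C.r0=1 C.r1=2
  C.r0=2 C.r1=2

outcome vector order: (C.r0,C.r1)
TSO: 3 outcomes — {<1 2> <2 0> <2 2>}
TSO∖claimed = {<2 0>}

missing: C.r0=2 C.r1=0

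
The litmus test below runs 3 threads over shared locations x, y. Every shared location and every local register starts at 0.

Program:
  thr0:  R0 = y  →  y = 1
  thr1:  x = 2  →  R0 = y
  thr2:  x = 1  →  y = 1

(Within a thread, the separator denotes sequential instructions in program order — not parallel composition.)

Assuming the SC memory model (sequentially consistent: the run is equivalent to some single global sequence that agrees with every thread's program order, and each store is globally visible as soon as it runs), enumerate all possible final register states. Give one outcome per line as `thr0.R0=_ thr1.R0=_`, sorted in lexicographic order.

outcome vector order: (thr0.R0,thr1.R0)
|SC outcomes| = 4

thr0.R0=0 thr1.R0=0
thr0.R0=0 thr1.R0=1
thr0.R0=1 thr1.R0=0
thr0.R0=1 thr1.R0=1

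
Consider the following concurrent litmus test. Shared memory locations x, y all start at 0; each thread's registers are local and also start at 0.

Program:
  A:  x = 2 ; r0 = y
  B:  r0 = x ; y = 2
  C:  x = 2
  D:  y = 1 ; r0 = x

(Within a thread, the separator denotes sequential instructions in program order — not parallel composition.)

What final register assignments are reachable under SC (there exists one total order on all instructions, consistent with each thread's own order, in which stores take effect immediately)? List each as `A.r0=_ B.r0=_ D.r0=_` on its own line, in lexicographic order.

A.r0=0 B.r0=0 D.r0=2
A.r0=0 B.r0=2 D.r0=2
A.r0=1 B.r0=0 D.r0=0
A.r0=1 B.r0=0 D.r0=2
A.r0=1 B.r0=2 D.r0=0
A.r0=1 B.r0=2 D.r0=2
A.r0=2 B.r0=0 D.r0=0
A.r0=2 B.r0=0 D.r0=2
A.r0=2 B.r0=2 D.r0=0
A.r0=2 B.r0=2 D.r0=2

outcome vector order: (A.r0,B.r0,D.r0)
|SC outcomes| = 10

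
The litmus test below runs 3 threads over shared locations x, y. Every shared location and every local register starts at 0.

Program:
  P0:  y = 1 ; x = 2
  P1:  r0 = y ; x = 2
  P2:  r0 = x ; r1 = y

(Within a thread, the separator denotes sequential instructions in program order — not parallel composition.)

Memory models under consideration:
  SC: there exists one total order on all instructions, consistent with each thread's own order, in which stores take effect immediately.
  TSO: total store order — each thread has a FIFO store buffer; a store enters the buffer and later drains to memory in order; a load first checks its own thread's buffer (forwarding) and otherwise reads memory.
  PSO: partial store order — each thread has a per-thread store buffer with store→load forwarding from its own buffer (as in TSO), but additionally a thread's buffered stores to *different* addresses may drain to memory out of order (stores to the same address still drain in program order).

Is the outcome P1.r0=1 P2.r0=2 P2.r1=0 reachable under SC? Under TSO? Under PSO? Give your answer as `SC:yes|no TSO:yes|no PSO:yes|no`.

SC:no TSO:no PSO:yes

outcome vector order: (P1.r0,P2.r0,P2.r1)
[SC] allowed = {000, 001, 020, 021, 100, 101, 121}
[TSO] allowed = {000, 001, 020, 021, 100, 101, 121}
[PSO] allowed = {000, 001, 020, 021, 100, 101, 120, 121}
target 120 ∈ {PSO}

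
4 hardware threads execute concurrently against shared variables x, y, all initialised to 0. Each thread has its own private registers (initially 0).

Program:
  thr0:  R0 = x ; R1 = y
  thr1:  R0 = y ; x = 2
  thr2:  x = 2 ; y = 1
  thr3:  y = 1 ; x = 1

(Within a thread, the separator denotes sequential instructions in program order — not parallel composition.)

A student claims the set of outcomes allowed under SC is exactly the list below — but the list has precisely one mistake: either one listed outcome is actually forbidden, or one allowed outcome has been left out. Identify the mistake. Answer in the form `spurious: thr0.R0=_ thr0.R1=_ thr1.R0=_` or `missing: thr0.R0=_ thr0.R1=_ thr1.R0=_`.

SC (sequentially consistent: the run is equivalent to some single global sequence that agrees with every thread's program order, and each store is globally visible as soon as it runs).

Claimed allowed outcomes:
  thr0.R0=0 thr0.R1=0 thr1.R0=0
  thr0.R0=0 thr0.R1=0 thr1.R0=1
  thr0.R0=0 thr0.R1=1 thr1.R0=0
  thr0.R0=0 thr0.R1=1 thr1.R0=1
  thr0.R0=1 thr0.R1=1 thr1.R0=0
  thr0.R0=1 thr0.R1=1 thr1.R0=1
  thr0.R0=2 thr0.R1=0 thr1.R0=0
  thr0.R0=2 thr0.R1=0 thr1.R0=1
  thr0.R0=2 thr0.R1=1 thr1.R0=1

outcome vector order: (thr0.R0,thr0.R1,thr1.R0)
SC: 10 outcomes — {(0,0,0), (0,0,1), (0,1,0), (0,1,1), (1,1,0), (1,1,1), (2,0,0), (2,0,1), (2,1,0), (2,1,1)}
SC∖claimed = {(2,1,0)}

missing: thr0.R0=2 thr0.R1=1 thr1.R0=0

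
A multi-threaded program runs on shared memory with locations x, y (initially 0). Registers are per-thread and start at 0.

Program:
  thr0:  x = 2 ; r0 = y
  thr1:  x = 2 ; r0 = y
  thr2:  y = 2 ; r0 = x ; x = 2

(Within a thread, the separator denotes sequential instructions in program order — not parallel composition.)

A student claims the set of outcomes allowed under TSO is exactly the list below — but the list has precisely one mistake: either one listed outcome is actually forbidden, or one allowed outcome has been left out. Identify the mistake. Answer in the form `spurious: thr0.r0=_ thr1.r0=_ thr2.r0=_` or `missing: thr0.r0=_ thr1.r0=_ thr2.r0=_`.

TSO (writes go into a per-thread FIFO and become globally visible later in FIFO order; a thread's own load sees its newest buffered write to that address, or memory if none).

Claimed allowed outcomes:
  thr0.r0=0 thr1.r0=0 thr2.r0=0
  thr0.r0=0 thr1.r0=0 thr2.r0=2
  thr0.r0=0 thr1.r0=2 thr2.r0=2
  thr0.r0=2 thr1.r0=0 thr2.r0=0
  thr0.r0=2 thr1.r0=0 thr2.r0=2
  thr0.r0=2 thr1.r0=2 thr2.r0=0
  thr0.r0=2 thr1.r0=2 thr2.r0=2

missing: thr0.r0=0 thr1.r0=2 thr2.r0=0

outcome vector order: (thr0.r0,thr1.r0,thr2.r0)
[TSO] allowed = {<0 0 0> <0 0 2> <0 2 0> <0 2 2> <2 0 0> <2 0 2> <2 2 0> <2 2 2>}
TSO∖claimed = {<0 2 0>}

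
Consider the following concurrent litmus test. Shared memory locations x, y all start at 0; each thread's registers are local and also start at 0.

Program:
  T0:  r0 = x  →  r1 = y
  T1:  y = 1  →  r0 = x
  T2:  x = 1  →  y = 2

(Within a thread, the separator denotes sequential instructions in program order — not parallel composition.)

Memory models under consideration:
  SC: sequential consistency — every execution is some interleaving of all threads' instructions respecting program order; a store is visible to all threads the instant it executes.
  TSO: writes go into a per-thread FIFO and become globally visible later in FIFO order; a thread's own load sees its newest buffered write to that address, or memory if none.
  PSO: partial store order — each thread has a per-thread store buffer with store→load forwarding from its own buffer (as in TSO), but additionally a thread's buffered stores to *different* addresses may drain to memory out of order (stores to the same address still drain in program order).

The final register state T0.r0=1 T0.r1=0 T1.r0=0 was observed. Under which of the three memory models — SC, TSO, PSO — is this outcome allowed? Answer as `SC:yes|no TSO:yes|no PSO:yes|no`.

SC:no TSO:yes PSO:yes

outcome vector order: (T0.r0,T0.r1,T1.r0)
SC: 11 outcomes — {(0,0,0); (0,0,1); (0,1,0); (0,1,1); (0,2,0); (0,2,1); (1,0,1); (1,1,0); (1,1,1); (1,2,0); (1,2,1)}
TSO: 12 outcomes — {(0,0,0); (0,0,1); (0,1,0); (0,1,1); (0,2,0); (0,2,1); (1,0,0); (1,0,1); (1,1,0); (1,1,1); (1,2,0); (1,2,1)}
PSO: 12 outcomes — {(0,0,0); (0,0,1); (0,1,0); (0,1,1); (0,2,0); (0,2,1); (1,0,0); (1,0,1); (1,1,0); (1,1,1); (1,2,0); (1,2,1)}
target (1,0,0) ∈ {TSO,PSO}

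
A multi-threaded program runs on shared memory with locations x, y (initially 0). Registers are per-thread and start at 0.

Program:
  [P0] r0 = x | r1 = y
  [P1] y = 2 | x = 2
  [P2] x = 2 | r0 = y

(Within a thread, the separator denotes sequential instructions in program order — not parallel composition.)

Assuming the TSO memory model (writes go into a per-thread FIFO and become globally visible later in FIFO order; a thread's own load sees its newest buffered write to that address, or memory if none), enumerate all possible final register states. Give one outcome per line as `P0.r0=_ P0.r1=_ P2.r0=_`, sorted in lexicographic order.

outcome vector order: (P0.r0,P0.r1,P2.r0)
|TSO outcomes| = 8

P0.r0=0 P0.r1=0 P2.r0=0
P0.r0=0 P0.r1=0 P2.r0=2
P0.r0=0 P0.r1=2 P2.r0=0
P0.r0=0 P0.r1=2 P2.r0=2
P0.r0=2 P0.r1=0 P2.r0=0
P0.r0=2 P0.r1=0 P2.r0=2
P0.r0=2 P0.r1=2 P2.r0=0
P0.r0=2 P0.r1=2 P2.r0=2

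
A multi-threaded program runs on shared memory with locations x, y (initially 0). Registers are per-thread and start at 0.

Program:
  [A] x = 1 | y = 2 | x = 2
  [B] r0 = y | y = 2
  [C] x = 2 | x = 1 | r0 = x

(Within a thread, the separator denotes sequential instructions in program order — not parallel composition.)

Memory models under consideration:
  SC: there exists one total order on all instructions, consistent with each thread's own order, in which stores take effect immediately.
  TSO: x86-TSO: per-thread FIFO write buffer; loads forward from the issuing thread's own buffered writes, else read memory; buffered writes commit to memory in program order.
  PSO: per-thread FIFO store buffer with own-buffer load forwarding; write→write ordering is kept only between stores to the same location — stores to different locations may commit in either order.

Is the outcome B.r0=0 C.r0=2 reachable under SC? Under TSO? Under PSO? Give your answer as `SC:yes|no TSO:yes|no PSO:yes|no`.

outcome vector order: (B.r0,C.r0)
under SC → 01 02 21 22
under TSO → 01 02 21 22
under PSO → 01 02 21 22
target 02 ∈ {SC,TSO,PSO}

SC:yes TSO:yes PSO:yes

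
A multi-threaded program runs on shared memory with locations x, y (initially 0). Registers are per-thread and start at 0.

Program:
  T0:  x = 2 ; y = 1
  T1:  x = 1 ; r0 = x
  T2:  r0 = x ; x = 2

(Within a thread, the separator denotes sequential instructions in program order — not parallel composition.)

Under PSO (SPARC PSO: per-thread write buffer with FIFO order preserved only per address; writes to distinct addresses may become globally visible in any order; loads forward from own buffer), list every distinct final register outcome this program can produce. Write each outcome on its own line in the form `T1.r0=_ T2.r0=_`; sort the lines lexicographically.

T1.r0=1 T2.r0=0
T1.r0=1 T2.r0=1
T1.r0=1 T2.r0=2
T1.r0=2 T2.r0=0
T1.r0=2 T2.r0=1
T1.r0=2 T2.r0=2

outcome vector order: (T1.r0,T2.r0)
|PSO outcomes| = 6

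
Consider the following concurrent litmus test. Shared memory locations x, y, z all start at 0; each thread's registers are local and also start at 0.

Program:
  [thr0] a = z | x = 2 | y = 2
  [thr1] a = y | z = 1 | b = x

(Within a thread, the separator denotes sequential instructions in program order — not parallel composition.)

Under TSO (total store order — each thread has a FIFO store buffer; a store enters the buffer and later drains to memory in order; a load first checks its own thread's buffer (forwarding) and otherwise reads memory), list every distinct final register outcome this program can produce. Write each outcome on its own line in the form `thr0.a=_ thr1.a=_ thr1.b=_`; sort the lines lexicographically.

outcome vector order: (thr0.a,thr1.a,thr1.b)
|TSO outcomes| = 5

thr0.a=0 thr1.a=0 thr1.b=0
thr0.a=0 thr1.a=0 thr1.b=2
thr0.a=0 thr1.a=2 thr1.b=2
thr0.a=1 thr1.a=0 thr1.b=0
thr0.a=1 thr1.a=0 thr1.b=2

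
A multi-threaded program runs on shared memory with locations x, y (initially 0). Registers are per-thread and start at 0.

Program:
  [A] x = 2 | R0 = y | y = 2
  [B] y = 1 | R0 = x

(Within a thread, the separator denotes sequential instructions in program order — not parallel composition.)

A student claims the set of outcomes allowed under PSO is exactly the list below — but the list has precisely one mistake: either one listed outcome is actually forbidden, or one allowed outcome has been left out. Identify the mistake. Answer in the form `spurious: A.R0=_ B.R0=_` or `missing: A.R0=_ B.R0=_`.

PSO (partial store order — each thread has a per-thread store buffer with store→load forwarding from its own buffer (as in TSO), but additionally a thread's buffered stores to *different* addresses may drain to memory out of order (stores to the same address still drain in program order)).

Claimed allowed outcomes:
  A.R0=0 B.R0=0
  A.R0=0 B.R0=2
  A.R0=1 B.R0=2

outcome vector order: (A.R0,B.R0)
PSO (4): 00 02 10 12
PSO∖claimed = {10}

missing: A.R0=1 B.R0=0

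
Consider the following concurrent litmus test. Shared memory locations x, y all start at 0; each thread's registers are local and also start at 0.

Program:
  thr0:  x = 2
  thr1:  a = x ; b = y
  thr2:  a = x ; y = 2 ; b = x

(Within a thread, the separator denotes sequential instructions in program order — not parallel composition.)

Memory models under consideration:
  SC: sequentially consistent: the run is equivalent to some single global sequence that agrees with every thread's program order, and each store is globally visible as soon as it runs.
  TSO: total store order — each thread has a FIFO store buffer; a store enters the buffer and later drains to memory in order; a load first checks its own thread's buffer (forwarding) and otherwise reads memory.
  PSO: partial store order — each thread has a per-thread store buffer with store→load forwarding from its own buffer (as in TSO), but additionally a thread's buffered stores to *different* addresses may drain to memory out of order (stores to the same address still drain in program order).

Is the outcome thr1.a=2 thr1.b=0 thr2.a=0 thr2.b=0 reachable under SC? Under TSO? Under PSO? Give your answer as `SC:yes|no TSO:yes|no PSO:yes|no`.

outcome vector order: (thr1.a,thr1.b,thr2.a,thr2.b)
under SC → (0,0,0,0); (0,0,0,2); (0,0,2,2); (0,2,0,0); (0,2,0,2); (0,2,2,2); (2,0,0,2); (2,0,2,2); (2,2,0,0); (2,2,0,2); (2,2,2,2)
under TSO → (0,0,0,0); (0,0,0,2); (0,0,2,2); (0,2,0,0); (0,2,0,2); (0,2,2,2); (2,0,0,0); (2,0,0,2); (2,0,2,2); (2,2,0,0); (2,2,0,2); (2,2,2,2)
under PSO → (0,0,0,0); (0,0,0,2); (0,0,2,2); (0,2,0,0); (0,2,0,2); (0,2,2,2); (2,0,0,0); (2,0,0,2); (2,0,2,2); (2,2,0,0); (2,2,0,2); (2,2,2,2)
target (2,0,0,0) ∈ {TSO,PSO}

SC:no TSO:yes PSO:yes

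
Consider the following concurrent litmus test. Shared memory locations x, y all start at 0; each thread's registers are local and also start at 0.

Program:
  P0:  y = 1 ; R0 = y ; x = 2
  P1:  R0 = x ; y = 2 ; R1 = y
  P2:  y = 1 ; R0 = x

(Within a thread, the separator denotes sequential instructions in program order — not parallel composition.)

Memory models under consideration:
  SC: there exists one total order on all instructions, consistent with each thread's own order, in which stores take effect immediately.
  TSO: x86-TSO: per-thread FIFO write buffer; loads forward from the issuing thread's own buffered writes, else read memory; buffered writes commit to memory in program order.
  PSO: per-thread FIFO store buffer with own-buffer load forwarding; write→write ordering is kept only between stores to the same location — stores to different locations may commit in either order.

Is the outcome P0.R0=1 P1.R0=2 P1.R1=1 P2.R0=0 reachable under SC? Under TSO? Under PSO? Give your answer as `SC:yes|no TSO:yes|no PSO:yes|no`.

outcome vector order: (P0.R0,P1.R0,P1.R1,P2.R0)
under SC → (1,0,1,0) (1,0,1,2) (1,0,2,0) (1,0,2,2) (1,2,1,2) (1,2,2,0) (1,2,2,2) (2,0,1,0) (2,0,1,2) (2,0,2,0) (2,0,2,2)
under TSO → (1,0,1,0) (1,0,1,2) (1,0,2,0) (1,0,2,2) (1,2,1,0) (1,2,1,2) (1,2,2,0) (1,2,2,2) (2,0,1,0) (2,0,1,2) (2,0,2,0) (2,0,2,2)
under PSO → (1,0,1,0) (1,0,1,2) (1,0,2,0) (1,0,2,2) (1,2,1,0) (1,2,1,2) (1,2,2,0) (1,2,2,2) (2,0,1,0) (2,0,1,2) (2,0,2,0) (2,0,2,2)
target (1,2,1,0) ∈ {TSO,PSO}

SC:no TSO:yes PSO:yes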